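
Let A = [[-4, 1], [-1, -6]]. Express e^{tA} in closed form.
e^{tA} = [[(t + 1)*e^{-5*t}, t*e^{-5*t}], [-t*e^{-5*t}, (1 - t)*e^{-5*t}]]

A has Jordan form J = [[-5, 1], [0, -5]] with A = PJP^{-1}, so e^{tA} = P e^{tJ} P^{-1}.

For a Jordan block J_k(λ), e^{tJ_k(λ)} = e^{λt} · (I + tN + t^2 N^2/2! + ... + t^{k-1} N^{k-1}/(k-1)!) where N is the nilpotent superdiagonal part.

Assembling the blocks and conjugating back gives the entries of e^{tA} as shown above.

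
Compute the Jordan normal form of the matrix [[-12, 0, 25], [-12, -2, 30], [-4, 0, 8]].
J = [[-2, 1, 0], [0, -2, 0], [0, 0, -2]]

The characteristic polynomial is det(xI - A) = (x + 2)^3, so the eigenvalues are -2 (algebraic multiplicity 3).

For λ = -2: rank(A + 2I) = 1, rank((A + 2I)^2) = 0. The eigenspace has dimension 3 - 1 = 2, so there are 2 Jordan blocks; the rank sequence gives block sizes [2, 1].

Assembling the blocks gives the Jordan form J above.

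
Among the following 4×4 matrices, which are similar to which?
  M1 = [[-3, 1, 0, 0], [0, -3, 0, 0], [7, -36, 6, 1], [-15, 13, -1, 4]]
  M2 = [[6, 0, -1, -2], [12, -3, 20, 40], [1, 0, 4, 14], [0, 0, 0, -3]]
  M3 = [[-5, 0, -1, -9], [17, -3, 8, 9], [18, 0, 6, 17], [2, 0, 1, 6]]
Characteristic polynomials: χ_{M1} = (x - 5)^2(x + 3)^2, χ_{M2} = (x - 5)^2(x + 3)^2, χ_{M3} = (x - 5)^2(x + 3)^2.

{M1, M3}: invariant factors (x - 5)^2(x + 3)^2.

{M2}: invariant factors x + 3, (x - 5)^2(x + 3).

Matrices are similar if and only if their invariant-factor lists agree; the partition into similarity classes is {M1, M3}, {M2}.

2 classes: {M1, M3}, {M2}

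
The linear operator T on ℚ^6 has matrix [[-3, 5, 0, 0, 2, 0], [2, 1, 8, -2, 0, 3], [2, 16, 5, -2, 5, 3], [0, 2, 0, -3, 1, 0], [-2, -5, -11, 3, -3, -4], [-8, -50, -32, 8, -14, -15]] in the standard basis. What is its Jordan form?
J = [[-3, 1, 0, 0, 0, 0], [0, -3, 1, 0, 0, 0], [0, 0, -3, 0, 0, 0], [0, 0, 0, -3, 1, 0], [0, 0, 0, 0, -3, 1], [0, 0, 0, 0, 0, -3]]

The characteristic polynomial is det(xI - A) = (x + 3)^6, so the eigenvalues are -3 (algebraic multiplicity 6).

For λ = -3: rank(A + 3I) = 4, rank((A + 3I)^2) = 2, rank((A + 3I)^3) = 0. The eigenspace has dimension 6 - 4 = 2, so there are 2 Jordan blocks; the rank sequence gives block sizes [3, 3].

Assembling the blocks gives the Jordan form J above.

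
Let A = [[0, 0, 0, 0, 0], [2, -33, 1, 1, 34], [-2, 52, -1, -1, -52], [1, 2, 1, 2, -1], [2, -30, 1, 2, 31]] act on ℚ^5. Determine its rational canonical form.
R = [[0, 0, 0, 0, 0], [1, 0, 0, 0, 32], [0, 1, 0, 0, -16], [0, 0, 1, 0, 6], [0, 0, 0, 1, -1]]

The invariant factors of A (the non-unit diagonal entries of the Smith normal form of xI - A over ℚ[x]) are x(x - 2)(x + 4)(x^2 - x + 4), each dividing the next. The characteristic polynomial is their product, x(x - 2)(x + 4)(x^2 - x + 4).

The rational canonical form is the block-diagonal matrix of companion matrices C(f_i):
R = [[0, 0, 0, 0, 0], [1, 0, 0, 0, 32], [0, 1, 0, 0, -16], [0, 0, 1, 0, 6], [0, 0, 0, 1, -1]].

Note the characteristic polynomial does not split into linear factors over ℚ, so A has no Jordan form over ℚ; the rational canonical form exists over any field.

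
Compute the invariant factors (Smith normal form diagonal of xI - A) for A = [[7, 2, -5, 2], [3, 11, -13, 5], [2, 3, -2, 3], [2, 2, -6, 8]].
x - 6, (x - 6)^3

The Jordan structure of A has elementary divisors (x - 6)^3, (x - 6). Arranging the block sizes at each eigenvalue in decreasing order and taking row products gives the invariant factors.

Invariant factors (smallest first, each dividing the next): x - 6, (x - 6)^3.

Check: the last factor (x - 6)^3 is the minimal polynomial, and the product (x - 6)^4 is the characteristic polynomial.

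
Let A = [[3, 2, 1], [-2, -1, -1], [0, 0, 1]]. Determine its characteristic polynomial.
xI - A = [[x - 3, -2, -1], [2, x + 1, 1], [0, 0, x - 1]].

Expanding det(xI - A) along the first row:
det(xI - A) = + (x - 3)·det([[x + 1, 1], [0, x - 1]]) - (-2)·det([[2, 1], [0, x - 1]]) + (-1)·det([[2, x + 1], [0, 0]]).

Evaluating gives χ_A(x) = x^3 - 3x^2 + 3x - 1 = (x - 1)^3.

χ_A(x) = (x - 1)^3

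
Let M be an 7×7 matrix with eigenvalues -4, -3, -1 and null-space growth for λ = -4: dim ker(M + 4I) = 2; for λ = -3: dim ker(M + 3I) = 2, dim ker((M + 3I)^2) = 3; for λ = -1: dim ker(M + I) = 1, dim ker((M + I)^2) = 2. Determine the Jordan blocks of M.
Jordan blocks: (-4, 1), (-4, 1), (-3, 2), (-3, 1), (-1, 2)

λ = -4: successive nullity increments [2] count blocks of size ≥ k; block sizes are [1, 1].
λ = -3: successive nullity increments [2, 1] count blocks of size ≥ k; block sizes are [2, 1].
λ = -1: successive nullity increments [1, 1] count blocks of size ≥ k; block sizes are [2].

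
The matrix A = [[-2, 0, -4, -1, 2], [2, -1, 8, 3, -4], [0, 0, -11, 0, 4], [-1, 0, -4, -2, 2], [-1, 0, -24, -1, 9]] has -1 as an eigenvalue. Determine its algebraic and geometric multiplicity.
The characteristic polynomial is (x + 1)^4(x + 3), so the factor x + 1 appears with exponent 4: the algebraic multiplicity is 4.

rank(A + I) = 3, so the eigenspace has dimension 5 - 3 = 2: the geometric multiplicity is 2.

Since 2 < 4, A is not diagonalizable.

algebraic multiplicity 4, geometric multiplicity 2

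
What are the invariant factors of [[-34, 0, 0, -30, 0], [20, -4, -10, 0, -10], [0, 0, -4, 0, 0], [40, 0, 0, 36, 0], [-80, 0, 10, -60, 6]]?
The Jordan structure of A has elementary divisors (x + 4), (x + 4), (x + 4), (x - 6), (x - 6). Arranging the block sizes at each eigenvalue in decreasing order and taking row products gives the invariant factors.

Invariant factors (smallest first, each dividing the next): x + 4, (x - 6)(x + 4), (x - 6)(x + 4).

Check: the last factor (x - 6)(x + 4) is the minimal polynomial, and the product (x - 6)^2(x + 4)^3 is the characteristic polynomial.

x + 4, (x - 6)(x + 4), (x - 6)(x + 4)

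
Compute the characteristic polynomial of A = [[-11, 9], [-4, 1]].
xI - A = [[x + 11, -9], [4, x - 1]].

Expanding det(xI - A) along the first row:
det(xI - A) = + (x + 11)·det([[x - 1]]) - (-9)·det([[4]]).

Evaluating gives χ_A(x) = x^2 + 10x + 25 = (x + 5)^2.

χ_A(x) = (x + 5)^2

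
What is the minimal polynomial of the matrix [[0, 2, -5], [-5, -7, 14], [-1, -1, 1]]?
The characteristic polynomial factors as (x + 2)^3. The minimal polynomial is ∏(x - λ)^{k_λ} where k_λ is the size of the largest Jordan block at λ.

For λ = -2: rank(A + 2I) = 2, and the largest Jordan block has size 3 (the smallest k with rank((A + 2I)^k) = rank((A + 2I)^(k+1))).

So m_A(x) = (x + 2)^3.

m_A(x) = (x + 2)^3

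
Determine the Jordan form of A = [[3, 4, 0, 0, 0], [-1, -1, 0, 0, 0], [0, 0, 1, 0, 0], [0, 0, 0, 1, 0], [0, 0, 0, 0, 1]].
J = [[1, 1, 0, 0, 0], [0, 1, 0, 0, 0], [0, 0, 1, 0, 0], [0, 0, 0, 1, 0], [0, 0, 0, 0, 1]]

The characteristic polynomial is det(xI - A) = (x - 1)^5, so the eigenvalues are 1 (algebraic multiplicity 5).

For λ = 1: rank(A - I) = 1, rank((A - I)^2) = 0. The eigenspace has dimension 5 - 1 = 4, so there are 4 Jordan blocks; the rank sequence gives block sizes [2, 1, 1, 1].

Assembling the blocks gives the Jordan form J above.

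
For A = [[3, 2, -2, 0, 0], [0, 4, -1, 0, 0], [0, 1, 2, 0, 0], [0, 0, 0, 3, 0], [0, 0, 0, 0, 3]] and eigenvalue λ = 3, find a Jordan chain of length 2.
We seek v_1 ∈ ker((A - 3I)^2) \ ker(A - 3I), then set v_{i+1} = (A - 3I) v_i.

One such chain is v_1 = [[0, 1, 0, 0, 0]]^T, v_2 = [[2, 1, 1, 0, 0]]^T. Check: (A - 3I) v_2 = [[0, 0, 0, 0, 0]]^T = 0.

v_1 = [[0, 1, 0, 0, 0]]^T, v_2 = [[2, 1, 1, 0, 0]]^T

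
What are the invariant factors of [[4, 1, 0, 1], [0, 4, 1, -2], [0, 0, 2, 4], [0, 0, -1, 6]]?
The Jordan structure of A has elementary divisors (x - 4)^2, (x - 4)^2. Arranging the block sizes at each eigenvalue in decreasing order and taking row products gives the invariant factors.

Invariant factors (smallest first, each dividing the next): (x - 4)^2, (x - 4)^2.

Check: the last factor (x - 4)^2 is the minimal polynomial, and the product (x - 4)^4 is the characteristic polynomial.

(x - 4)^2, (x - 4)^2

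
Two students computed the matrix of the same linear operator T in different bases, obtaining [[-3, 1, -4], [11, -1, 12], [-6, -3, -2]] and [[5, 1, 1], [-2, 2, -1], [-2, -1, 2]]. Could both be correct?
trace(A) = -6 but trace(B) = 9. The trace is a similarity invariant, so A and B are not similar.

No.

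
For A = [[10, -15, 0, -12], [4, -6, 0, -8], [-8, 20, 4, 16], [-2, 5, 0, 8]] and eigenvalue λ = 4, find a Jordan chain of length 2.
We seek v_1 ∈ ker((A - 4I)^2) \ ker(A - 4I), then set v_{i+1} = (A - 4I) v_i.

One such chain is v_1 = [[8, 5, -5, -2]]^T, v_2 = [[-3, -2, 4, 1]]^T. Check: (A - 4I) v_2 = [[0, 0, 0, 0]]^T = 0.

v_1 = [[8, 5, -5, -2]]^T, v_2 = [[-3, -2, 4, 1]]^T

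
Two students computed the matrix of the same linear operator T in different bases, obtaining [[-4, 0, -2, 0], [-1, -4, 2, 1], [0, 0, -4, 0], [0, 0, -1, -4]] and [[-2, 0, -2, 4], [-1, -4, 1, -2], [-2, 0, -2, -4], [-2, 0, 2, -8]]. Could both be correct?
Both have characteristic polynomial (x + 4)^4, but the minimal polynomial of A is (x + 4)^3 while the minimal polynomial of B is (x + 4)^2. The minimal polynomial is a similarity invariant, so A and B are not similar.

No.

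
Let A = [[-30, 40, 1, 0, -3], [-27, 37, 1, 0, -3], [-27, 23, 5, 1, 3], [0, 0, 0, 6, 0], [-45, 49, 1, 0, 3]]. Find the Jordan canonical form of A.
J = [[-3, 0, 0, 0, 0], [0, 6, 1, 0, 0], [0, 0, 6, 1, 0], [0, 0, 0, 6, 0], [0, 0, 0, 0, 6]]

The characteristic polynomial is det(xI - A) = (x - 6)^4(x + 3), so the eigenvalues are -3 (algebraic multiplicity 1), 6 (algebraic multiplicity 4).

For λ = -3: algebraic multiplicity 1 gives one 1×1 block.

For λ = 6: rank(A - 6I) = 3, rank((A - 6I)^2) = 2, rank((A - 6I)^3) = 1. The eigenspace has dimension 5 - 3 = 2, so there are 2 Jordan blocks; the rank sequence gives block sizes [3, 1].

Assembling the blocks gives the Jordan form J above.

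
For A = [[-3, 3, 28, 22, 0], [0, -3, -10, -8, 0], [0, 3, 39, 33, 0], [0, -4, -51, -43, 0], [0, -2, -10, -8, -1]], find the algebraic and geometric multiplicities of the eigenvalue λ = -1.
algebraic multiplicity 1, geometric multiplicity 1

The characteristic polynomial is (x + 1)(x + 2)^2(x + 3)^2, so the factor x + 1 appears with exponent 1: the algebraic multiplicity is 1.

rank(A + I) = 4, so the eigenspace has dimension 5 - 4 = 1: the geometric multiplicity is 1.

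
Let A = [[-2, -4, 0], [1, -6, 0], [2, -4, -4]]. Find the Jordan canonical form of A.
J = [[-4, 1, 0], [0, -4, 0], [0, 0, -4]]

The characteristic polynomial is det(xI - A) = (x + 4)^3, so the eigenvalues are -4 (algebraic multiplicity 3).

For λ = -4: rank(A + 4I) = 1, rank((A + 4I)^2) = 0. The eigenspace has dimension 3 - 1 = 2, so there are 2 Jordan blocks; the rank sequence gives block sizes [2, 1].

Assembling the blocks gives the Jordan form J above.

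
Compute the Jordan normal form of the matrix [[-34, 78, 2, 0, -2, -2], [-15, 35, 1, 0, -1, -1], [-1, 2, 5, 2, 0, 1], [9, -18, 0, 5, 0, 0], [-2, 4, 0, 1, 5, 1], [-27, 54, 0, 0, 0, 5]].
J = [[-4, 0, 0, 0, 0, 0], [0, 5, 1, 0, 0, 0], [0, 0, 5, 1, 0, 0], [0, 0, 0, 5, 0, 0], [0, 0, 0, 0, 5, 1], [0, 0, 0, 0, 0, 5]]

The characteristic polynomial is det(xI - A) = (x - 5)^5(x + 4), so the eigenvalues are -4 (algebraic multiplicity 1), 5 (algebraic multiplicity 5).

For λ = -4: algebraic multiplicity 1 gives one 1×1 block.

For λ = 5: rank(A - 5I) = 4, rank((A - 5I)^2) = 2, rank((A - 5I)^3) = 1. The eigenspace has dimension 6 - 4 = 2, so there are 2 Jordan blocks; the rank sequence gives block sizes [3, 2].

Assembling the blocks gives the Jordan form J above.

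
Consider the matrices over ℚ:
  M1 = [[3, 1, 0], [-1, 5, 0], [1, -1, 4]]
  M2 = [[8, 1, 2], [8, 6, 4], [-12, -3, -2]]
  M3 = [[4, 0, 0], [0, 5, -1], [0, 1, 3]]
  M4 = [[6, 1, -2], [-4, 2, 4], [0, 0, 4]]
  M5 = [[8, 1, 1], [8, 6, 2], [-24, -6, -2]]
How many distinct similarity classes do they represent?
1 class: {M1, M2, M3, M4, M5}

Characteristic polynomials: χ_{M1} = (x - 4)^3, χ_{M2} = (x - 4)^3, χ_{M3} = (x - 4)^3, χ_{M4} = (x - 4)^3, χ_{M5} = (x - 4)^3.

{M1, M2, M3, M4, M5}: invariant factors x - 4, (x - 4)^2.

Matrices are similar if and only if their invariant-factor lists agree; the partition into similarity classes is {M1, M2, M3, M4, M5}.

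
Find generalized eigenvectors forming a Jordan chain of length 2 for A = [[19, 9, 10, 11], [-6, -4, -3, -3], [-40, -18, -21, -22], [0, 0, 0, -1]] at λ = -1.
v_1 = [[3, -1, -5, 0]]^T, v_2 = [[1, 0, -2, 0]]^T

We seek v_1 ∈ ker((A + I)^2) \ ker(A + I), then set v_{i+1} = (A + I) v_i.

One such chain is v_1 = [[3, -1, -5, 0]]^T, v_2 = [[1, 0, -2, 0]]^T. Check: (A + I) v_2 = [[0, 0, 0, 0]]^T = 0.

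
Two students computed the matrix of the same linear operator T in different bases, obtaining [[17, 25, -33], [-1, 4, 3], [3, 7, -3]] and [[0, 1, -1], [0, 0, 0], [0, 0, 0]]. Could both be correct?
No.

trace(A) = 18 but trace(B) = 0. The trace is a similarity invariant, so A and B are not similar.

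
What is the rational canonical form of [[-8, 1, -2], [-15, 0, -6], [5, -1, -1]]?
The invariant factors of A (the non-unit diagonal entries of the Smith normal form of xI - A over ℚ[x]) are x + 3, (x + 3)^2, each dividing the next. The characteristic polynomial is their product, (x + 3)^3.

The rational canonical form is the block-diagonal matrix of companion matrices C(f_i):
R = [[-3, 0, 0], [0, 0, -9], [0, 1, -6]].

R = [[-3, 0, 0], [0, 0, -9], [0, 1, -6]]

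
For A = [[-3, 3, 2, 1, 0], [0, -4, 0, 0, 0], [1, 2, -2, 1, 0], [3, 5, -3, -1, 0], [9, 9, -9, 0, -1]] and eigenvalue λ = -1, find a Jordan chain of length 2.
v_1 = [[0, 0, 0, 1, 2]]^T, v_2 = [[1, 0, 1, 0, 0]]^T

We seek v_1 ∈ ker((A + I)^2) \ ker(A + I), then set v_{i+1} = (A + I) v_i.

One such chain is v_1 = [[0, 0, 0, 1, 2]]^T, v_2 = [[1, 0, 1, 0, 0]]^T. Check: (A + I) v_2 = [[0, 0, 0, 0, 0]]^T = 0.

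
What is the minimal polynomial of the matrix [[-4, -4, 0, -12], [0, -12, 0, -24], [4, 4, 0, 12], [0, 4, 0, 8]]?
The characteristic polynomial factors as x^2(x + 4)^2. The minimal polynomial is ∏(x - λ)^{k_λ} where k_λ is the size of the largest Jordan block at λ.

For λ = -4: rank(A + 4I) = 2, and the largest Jordan block has size 1 (the smallest k with rank((A + 4I)^k) = rank((A + 4I)^(k+1))).
For λ = 0: rank(A) = 2, and the largest Jordan block has size 1 (the smallest k with rank(A^k) = rank(A^(k+1))).

So m_A(x) = x(x + 4).

m_A(x) = x(x + 4)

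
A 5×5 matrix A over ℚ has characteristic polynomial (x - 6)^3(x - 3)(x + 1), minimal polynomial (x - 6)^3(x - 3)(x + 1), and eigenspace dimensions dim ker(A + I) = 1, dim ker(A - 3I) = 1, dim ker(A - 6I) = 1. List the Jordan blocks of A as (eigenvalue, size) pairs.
λ = -1: algebraic multiplicity 1 (exponent in χ_A), largest block size 1 (exponent in m_A), 1 block (geometric multiplicity). This forces block sizes [1].
λ = 3: algebraic multiplicity 1 (exponent in χ_A), largest block size 1 (exponent in m_A), 1 block (geometric multiplicity). This forces block sizes [1].
λ = 6: algebraic multiplicity 3 (exponent in χ_A), largest block size 3 (exponent in m_A), 1 block (geometric multiplicity). This forces block sizes [3].

Jordan blocks: (-1, 1), (3, 1), (6, 3)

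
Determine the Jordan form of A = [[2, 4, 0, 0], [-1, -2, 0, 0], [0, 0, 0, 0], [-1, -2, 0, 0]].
J = [[0, 1, 0, 0], [0, 0, 0, 0], [0, 0, 0, 0], [0, 0, 0, 0]]

The characteristic polynomial is det(xI - A) = x^4, so the eigenvalues are 0 (algebraic multiplicity 4).

For λ = 0: rank(A) = 1, rank(A^2) = 0. The eigenspace has dimension 4 - 1 = 3, so there are 3 Jordan blocks; the rank sequence gives block sizes [2, 1, 1].

Assembling the blocks gives the Jordan form J above.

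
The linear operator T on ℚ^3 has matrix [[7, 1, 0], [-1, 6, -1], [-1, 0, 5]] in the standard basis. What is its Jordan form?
J = [[6, 1, 0], [0, 6, 1], [0, 0, 6]]

The characteristic polynomial is det(xI - A) = (x - 6)^3, so the eigenvalues are 6 (algebraic multiplicity 3).

For λ = 6: rank(A - 6I) = 2, rank((A - 6I)^2) = 1, rank((A - 6I)^3) = 0. The eigenspace has dimension 3 - 2 = 1, so there is 1 Jordan block; the rank sequence gives block sizes [3].

Assembling the blocks gives the Jordan form J above.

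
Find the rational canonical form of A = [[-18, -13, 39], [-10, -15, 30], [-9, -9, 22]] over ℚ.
The invariant factors of A (the non-unit diagonal entries of the Smith normal form of xI - A over ℚ[x]) are x + 5, (x + 1)(x + 5), each dividing the next. The characteristic polynomial is their product, (x + 1)(x + 5)^2.

The rational canonical form is the block-diagonal matrix of companion matrices C(f_i):
R = [[-5, 0, 0], [0, 0, -5], [0, 1, -6]].

R = [[-5, 0, 0], [0, 0, -5], [0, 1, -6]]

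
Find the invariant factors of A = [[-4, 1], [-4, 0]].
The Jordan structure of A has elementary divisors (x + 2)^2. Arranging the block sizes at each eigenvalue in decreasing order and taking row products gives the invariant factors.

Invariant factors (smallest first, each dividing the next): (x + 2)^2.

Check: the last factor (x + 2)^2 is the minimal polynomial, and the product (x + 2)^2 is the characteristic polynomial.

(x + 2)^2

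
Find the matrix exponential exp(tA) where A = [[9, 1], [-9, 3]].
A has Jordan form J = [[6, 1], [0, 6]] with A = PJP^{-1}, so e^{tA} = P e^{tJ} P^{-1}.

For a Jordan block J_k(λ), e^{tJ_k(λ)} = e^{λt} · (I + tN + t^2 N^2/2! + ... + t^{k-1} N^{k-1}/(k-1)!) where N is the nilpotent superdiagonal part.

Assembling the blocks and conjugating back gives the entries of e^{tA} as shown above.

e^{tA} = [[(3*t + 1)*e^{6*t}, t*e^{6*t}], [-9*t*e^{6*t}, (1 - 3*t)*e^{6*t}]]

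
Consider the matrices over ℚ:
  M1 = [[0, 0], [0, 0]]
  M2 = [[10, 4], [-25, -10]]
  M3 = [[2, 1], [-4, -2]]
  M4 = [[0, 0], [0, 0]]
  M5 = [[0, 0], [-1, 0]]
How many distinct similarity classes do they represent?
Characteristic polynomials: χ_{M1} = x^2, χ_{M2} = x^2, χ_{M3} = x^2, χ_{M4} = x^2, χ_{M5} = x^2.

{M1, M4}: invariant factors x, x.

{M2, M3, M5}: invariant factors x^2.

Matrices are similar if and only if their invariant-factor lists agree; the partition into similarity classes is {M1, M4}, {M2, M3, M5}.

2 classes: {M1, M4}, {M2, M3, M5}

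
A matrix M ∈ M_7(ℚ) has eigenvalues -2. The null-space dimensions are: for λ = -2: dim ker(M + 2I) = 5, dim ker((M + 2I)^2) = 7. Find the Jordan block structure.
Jordan blocks: (-2, 2), (-2, 2), (-2, 1), (-2, 1), (-2, 1)

λ = -2: successive nullity increments [5, 2] count blocks of size ≥ k; block sizes are [2, 2, 1, 1, 1].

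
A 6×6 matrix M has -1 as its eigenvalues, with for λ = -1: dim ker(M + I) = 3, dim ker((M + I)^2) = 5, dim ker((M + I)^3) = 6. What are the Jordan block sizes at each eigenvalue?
Jordan blocks: (-1, 3), (-1, 2), (-1, 1)

λ = -1: successive nullity increments [3, 2, 1] count blocks of size ≥ k; block sizes are [3, 2, 1].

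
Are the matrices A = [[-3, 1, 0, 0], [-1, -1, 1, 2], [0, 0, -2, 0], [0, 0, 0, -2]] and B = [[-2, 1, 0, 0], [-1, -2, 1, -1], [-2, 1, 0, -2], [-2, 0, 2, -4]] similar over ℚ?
Yes.

Two matrices over a field are similar if and only if they have the same invariant factors.

Both A and B have characteristic polynomial (x + 2)^4 and minimal polynomial (x + 2)^3. Computing further, both have invariant factors x + 2, (x + 2)^3. Hence A and B are similar.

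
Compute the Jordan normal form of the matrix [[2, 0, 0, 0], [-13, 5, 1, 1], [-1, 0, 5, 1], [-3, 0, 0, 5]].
The characteristic polynomial is det(xI - A) = (x - 5)^3(x - 2), so the eigenvalues are 2 (algebraic multiplicity 1), 5 (algebraic multiplicity 3).

For λ = 2: algebraic multiplicity 1 gives one 1×1 block.

For λ = 5: rank(A - 5I) = 3, rank((A - 5I)^2) = 2, rank((A - 5I)^3) = 1. The eigenspace has dimension 4 - 3 = 1, so there is 1 Jordan block; the rank sequence gives block sizes [3].

Assembling the blocks gives the Jordan form J above.

J = [[2, 0, 0, 0], [0, 5, 1, 0], [0, 0, 5, 1], [0, 0, 0, 5]]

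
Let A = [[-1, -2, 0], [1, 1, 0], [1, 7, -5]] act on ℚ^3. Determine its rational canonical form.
R = [[0, 0, -5], [1, 0, -1], [0, 1, -5]]

The invariant factors of A (the non-unit diagonal entries of the Smith normal form of xI - A over ℚ[x]) are (x + 5)(x^2 + 1), each dividing the next. The characteristic polynomial is their product, (x + 5)(x^2 + 1).

The rational canonical form is the block-diagonal matrix of companion matrices C(f_i):
R = [[0, 0, -5], [1, 0, -1], [0, 1, -5]].

Note the characteristic polynomial does not split into linear factors over ℚ, so A has no Jordan form over ℚ; the rational canonical form exists over any field.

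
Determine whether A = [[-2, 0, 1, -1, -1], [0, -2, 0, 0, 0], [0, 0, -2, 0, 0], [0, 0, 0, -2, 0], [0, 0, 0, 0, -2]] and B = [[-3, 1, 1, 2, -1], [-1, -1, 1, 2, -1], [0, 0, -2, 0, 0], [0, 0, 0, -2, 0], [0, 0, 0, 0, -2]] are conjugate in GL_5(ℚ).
Yes.

Two matrices over a field are similar if and only if they have the same invariant factors.

Both A and B have characteristic polynomial (x + 2)^5 and minimal polynomial (x + 2)^2. Computing further, both have invariant factors x + 2, x + 2, x + 2, (x + 2)^2. Hence A and B are similar.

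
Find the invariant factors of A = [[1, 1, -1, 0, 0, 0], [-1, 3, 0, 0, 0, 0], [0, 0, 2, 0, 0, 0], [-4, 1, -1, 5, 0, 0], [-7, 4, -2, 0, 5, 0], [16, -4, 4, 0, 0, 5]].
x - 5, x - 5, (x - 5)(x - 2)^3

The Jordan structure of A has elementary divisors (x - 2)^3, (x - 5), (x - 5), (x - 5). Arranging the block sizes at each eigenvalue in decreasing order and taking row products gives the invariant factors.

Invariant factors (smallest first, each dividing the next): x - 5, x - 5, (x - 5)(x - 2)^3.

Check: the last factor (x - 5)(x - 2)^3 is the minimal polynomial, and the product (x - 5)^3(x - 2)^3 is the characteristic polynomial.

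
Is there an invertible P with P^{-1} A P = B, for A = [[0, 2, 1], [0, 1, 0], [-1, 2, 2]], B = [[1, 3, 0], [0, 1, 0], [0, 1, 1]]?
Yes.

Two matrices over a field are similar if and only if they have the same invariant factors.

Both A and B have characteristic polynomial (x - 1)^3 and minimal polynomial (x - 1)^2. Computing further, both have invariant factors x - 1, (x - 1)^2. Hence A and B are similar.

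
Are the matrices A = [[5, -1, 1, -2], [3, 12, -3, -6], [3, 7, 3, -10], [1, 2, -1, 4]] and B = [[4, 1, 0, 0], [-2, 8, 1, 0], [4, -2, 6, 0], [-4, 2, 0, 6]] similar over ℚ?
Two matrices over a field are similar if and only if they have the same invariant factors.

Both A and B have characteristic polynomial (x - 6)^4 and minimal polynomial (x - 6)^3. Computing further, both have invariant factors x - 6, (x - 6)^3. Hence A and B are similar.

Yes.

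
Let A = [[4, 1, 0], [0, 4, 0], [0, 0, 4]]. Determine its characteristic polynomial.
χ_A(x) = (x - 4)^3

xI - A = [[x - 4, -1, 0], [0, x - 4, 0], [0, 0, x - 4]].

Expanding det(xI - A) along the first row:
det(xI - A) = + (x - 4)·det([[x - 4, 0], [0, x - 4]]) - (-1)·det([[0, 0], [0, x - 4]]) + (0)·det([[0, x - 4], [0, 0]]).

Evaluating gives χ_A(x) = x^3 - 12x^2 + 48x - 64 = (x - 4)^3.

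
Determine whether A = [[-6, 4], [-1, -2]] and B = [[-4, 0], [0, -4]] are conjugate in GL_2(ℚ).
Both have characteristic polynomial (x + 4)^2, but the minimal polynomial of A is (x + 4)^2 while the minimal polynomial of B is x + 4. The minimal polynomial is a similarity invariant, so A and B are not similar.

No.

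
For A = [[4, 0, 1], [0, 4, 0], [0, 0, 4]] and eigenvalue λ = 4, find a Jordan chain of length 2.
v_1 = [[1, -2, 1]]^T, v_2 = [[1, 0, 0]]^T

We seek v_1 ∈ ker((A - 4I)^2) \ ker(A - 4I), then set v_{i+1} = (A - 4I) v_i.

One such chain is v_1 = [[1, -2, 1]]^T, v_2 = [[1, 0, 0]]^T. Check: (A - 4I) v_2 = [[0, 0, 0]]^T = 0.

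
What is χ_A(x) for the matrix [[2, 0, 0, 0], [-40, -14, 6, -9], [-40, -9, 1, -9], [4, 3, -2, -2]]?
χ_A(x) = (x - 2)(x + 5)^3

xI - A = [[x - 2, 0, 0, 0], [40, x + 14, -6, 9], [40, 9, x - 1, 9], [-4, -3, 2, x + 2]].

Expanding det(xI - A) along the first row:
det(xI - A) = + (x - 2)·det([[x + 14, -6, 9], [9, x - 1, 9], [-3, 2, x + 2]]) - (0)·det([[40, -6, 9], [40, x - 1, 9], [-4, 2, x + 2]]) + (0)·det([[40, x + 14, 9], [40, 9, 9], [-4, -3, x + 2]]) - (0)·det([[40, x + 14, -6], [40, 9, x - 1], [-4, -3, 2]]).

Evaluating gives χ_A(x) = x^4 + 13x^3 + 45x^2 - 25x - 250 = (x - 2)(x + 5)^3.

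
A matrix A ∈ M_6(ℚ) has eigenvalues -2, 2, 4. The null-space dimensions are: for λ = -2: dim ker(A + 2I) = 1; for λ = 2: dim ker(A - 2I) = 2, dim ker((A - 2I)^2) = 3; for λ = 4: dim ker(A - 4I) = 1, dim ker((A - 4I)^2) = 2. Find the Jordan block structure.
λ = -2: successive nullity increments [1] count blocks of size ≥ k; block sizes are [1].
λ = 2: successive nullity increments [2, 1] count blocks of size ≥ k; block sizes are [2, 1].
λ = 4: successive nullity increments [1, 1] count blocks of size ≥ k; block sizes are [2].

Jordan blocks: (-2, 1), (2, 2), (2, 1), (4, 2)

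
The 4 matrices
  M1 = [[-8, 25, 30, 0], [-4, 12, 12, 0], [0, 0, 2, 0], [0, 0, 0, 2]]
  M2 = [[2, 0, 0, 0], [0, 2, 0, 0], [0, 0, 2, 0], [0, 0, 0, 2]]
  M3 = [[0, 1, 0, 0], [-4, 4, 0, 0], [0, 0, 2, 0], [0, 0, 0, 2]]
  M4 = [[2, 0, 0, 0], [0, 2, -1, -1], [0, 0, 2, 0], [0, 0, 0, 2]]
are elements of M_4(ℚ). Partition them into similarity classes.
Characteristic polynomials: χ_{M1} = (x - 2)^4, χ_{M2} = (x - 2)^4, χ_{M3} = (x - 2)^4, χ_{M4} = (x - 2)^4.

{M1, M3, M4}: invariant factors x - 2, x - 2, (x - 2)^2.

{M2}: invariant factors x - 2, x - 2, x - 2, x - 2.

Matrices are similar if and only if their invariant-factor lists agree; the partition into similarity classes is {M1, M3, M4}, {M2}.

2 classes: {M1, M3, M4}, {M2}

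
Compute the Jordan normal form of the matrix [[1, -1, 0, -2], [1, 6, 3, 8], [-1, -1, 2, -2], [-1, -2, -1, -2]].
The characteristic polynomial is det(xI - A) = (x - 2)^3(x - 1), so the eigenvalues are 1 (algebraic multiplicity 1), 2 (algebraic multiplicity 3).

For λ = 1: algebraic multiplicity 1 gives one 1×1 block.

For λ = 2: rank(A - 2I) = 2, rank((A - 2I)^2) = 1. The eigenspace has dimension 4 - 2 = 2, so there are 2 Jordan blocks; the rank sequence gives block sizes [2, 1].

Assembling the blocks gives the Jordan form J above.

J = [[1, 0, 0, 0], [0, 2, 1, 0], [0, 0, 2, 0], [0, 0, 0, 2]]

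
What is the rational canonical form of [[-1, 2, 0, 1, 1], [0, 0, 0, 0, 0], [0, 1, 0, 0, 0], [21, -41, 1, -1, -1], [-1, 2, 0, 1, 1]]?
R = [[0, 0, 0, 0, 0], [0, 0, 0, 0, 0], [0, 1, 0, 0, 0], [0, 0, 1, 0, 20], [0, 0, 0, 1, -1]]

The invariant factors of A (the non-unit diagonal entries of the Smith normal form of xI - A over ℚ[x]) are x, x^2(x - 4)(x + 5), each dividing the next. The characteristic polynomial is their product, x^3(x - 4)(x + 5).

The rational canonical form is the block-diagonal matrix of companion matrices C(f_i):
R = [[0, 0, 0, 0, 0], [0, 0, 0, 0, 0], [0, 1, 0, 0, 0], [0, 0, 1, 0, 20], [0, 0, 0, 1, -1]].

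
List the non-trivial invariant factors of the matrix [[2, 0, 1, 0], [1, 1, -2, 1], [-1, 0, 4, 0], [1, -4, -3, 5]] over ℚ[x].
The Jordan structure of A has elementary divisors (x - 3)^2, (x - 3)^2. Arranging the block sizes at each eigenvalue in decreasing order and taking row products gives the invariant factors.

Invariant factors (smallest first, each dividing the next): (x - 3)^2, (x - 3)^2.

Check: the last factor (x - 3)^2 is the minimal polynomial, and the product (x - 3)^4 is the characteristic polynomial.

(x - 3)^2, (x - 3)^2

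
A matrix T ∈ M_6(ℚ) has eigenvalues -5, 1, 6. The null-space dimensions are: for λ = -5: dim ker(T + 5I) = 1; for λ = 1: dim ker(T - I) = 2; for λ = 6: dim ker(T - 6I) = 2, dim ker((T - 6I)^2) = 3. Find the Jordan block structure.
Jordan blocks: (-5, 1), (1, 1), (1, 1), (6, 2), (6, 1)

λ = -5: successive nullity increments [1] count blocks of size ≥ k; block sizes are [1].
λ = 1: successive nullity increments [2] count blocks of size ≥ k; block sizes are [1, 1].
λ = 6: successive nullity increments [2, 1] count blocks of size ≥ k; block sizes are [2, 1].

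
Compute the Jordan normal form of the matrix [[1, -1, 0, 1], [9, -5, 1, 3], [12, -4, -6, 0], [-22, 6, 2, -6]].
J = [[-4, 1, 0, 0], [0, -4, 1, 0], [0, 0, -4, 0], [0, 0, 0, -4]]

The characteristic polynomial is det(xI - A) = (x + 4)^4, so the eigenvalues are -4 (algebraic multiplicity 4).

For λ = -4: rank(A + 4I) = 2, rank((A + 4I)^2) = 1, rank((A + 4I)^3) = 0. The eigenspace has dimension 4 - 2 = 2, so there are 2 Jordan blocks; the rank sequence gives block sizes [3, 1].

Assembling the blocks gives the Jordan form J above.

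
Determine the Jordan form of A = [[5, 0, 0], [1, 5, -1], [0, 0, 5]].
The characteristic polynomial is det(xI - A) = (x - 5)^3, so the eigenvalues are 5 (algebraic multiplicity 3).

For λ = 5: rank(A - 5I) = 1, rank((A - 5I)^2) = 0. The eigenspace has dimension 3 - 1 = 2, so there are 2 Jordan blocks; the rank sequence gives block sizes [2, 1].

Assembling the blocks gives the Jordan form J above.

J = [[5, 1, 0], [0, 5, 0], [0, 0, 5]]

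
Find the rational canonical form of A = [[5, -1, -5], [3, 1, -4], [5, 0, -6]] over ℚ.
R = [[0, 0, -3], [1, 0, 3], [0, 1, 0]]

The invariant factors of A (the non-unit diagonal entries of the Smith normal form of xI - A over ℚ[x]) are x^3 - 3x + 3, each dividing the next. The characteristic polynomial is their product, x^3 - 3x + 3.

The rational canonical form is the block-diagonal matrix of companion matrices C(f_i):
R = [[0, 0, -3], [1, 0, 3], [0, 1, 0]].

Note the characteristic polynomial does not split into linear factors over ℚ, so A has no Jordan form over ℚ; the rational canonical form exists over any field.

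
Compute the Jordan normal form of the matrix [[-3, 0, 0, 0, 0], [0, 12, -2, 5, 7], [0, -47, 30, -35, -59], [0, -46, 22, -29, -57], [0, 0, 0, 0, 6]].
The characteristic polynomial is det(xI - A) = (x - 6)^3(x - 1)(x + 3), so the eigenvalues are -3 (algebraic multiplicity 1), 1 (algebraic multiplicity 1), 6 (algebraic multiplicity 3).

For λ = -3: algebraic multiplicity 1 gives one 1×1 block.

For λ = 1: algebraic multiplicity 1 gives one 1×1 block.

For λ = 6: rank(A - 6I) = 3, rank((A - 6I)^2) = 2. The eigenspace has dimension 5 - 3 = 2, so there are 2 Jordan blocks; the rank sequence gives block sizes [2, 1].

Assembling the blocks gives the Jordan form J above.

J = [[-3, 0, 0, 0, 0], [0, 1, 0, 0, 0], [0, 0, 6, 1, 0], [0, 0, 0, 6, 0], [0, 0, 0, 0, 6]]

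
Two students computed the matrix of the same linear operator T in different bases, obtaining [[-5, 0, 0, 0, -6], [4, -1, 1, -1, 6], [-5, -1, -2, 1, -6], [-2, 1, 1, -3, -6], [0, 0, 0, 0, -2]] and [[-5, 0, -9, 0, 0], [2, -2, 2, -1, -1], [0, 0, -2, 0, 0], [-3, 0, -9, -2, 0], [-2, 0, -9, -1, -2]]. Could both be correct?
Two matrices over a field are similar if and only if they have the same invariant factors.

Both A and B have characteristic polynomial (x + 2)^4(x + 5) and minimal polynomial (x + 2)^3(x + 5). Computing further, both have invariant factors x + 2, (x + 2)^3(x + 5). Hence A and B are similar.

Yes.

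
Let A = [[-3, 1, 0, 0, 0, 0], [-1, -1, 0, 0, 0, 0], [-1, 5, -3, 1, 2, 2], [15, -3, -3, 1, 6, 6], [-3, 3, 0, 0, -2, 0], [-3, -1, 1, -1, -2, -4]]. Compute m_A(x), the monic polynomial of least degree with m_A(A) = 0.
The characteristic polynomial factors as (x + 2)^6. The minimal polynomial is ∏(x - λ)^{k_λ} where k_λ is the size of the largest Jordan block at λ.

For λ = -2: rank(A + 2I) = 2, and the largest Jordan block has size 2 (the smallest k with rank((A + 2I)^k) = rank((A + 2I)^(k+1))).

So m_A(x) = (x + 2)^2.

m_A(x) = (x + 2)^2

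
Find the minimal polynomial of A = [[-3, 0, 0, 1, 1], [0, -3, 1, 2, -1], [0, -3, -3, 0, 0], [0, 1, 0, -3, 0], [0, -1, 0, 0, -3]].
The characteristic polynomial factors as (x + 3)^5. The minimal polynomial is ∏(x - λ)^{k_λ} where k_λ is the size of the largest Jordan block at λ.

For λ = -3: rank(A + 3I) = 3, and the largest Jordan block has size 3 (the smallest k with rank((A + 3I)^k) = rank((A + 3I)^(k+1))).

So m_A(x) = (x + 3)^3.

m_A(x) = (x + 3)^3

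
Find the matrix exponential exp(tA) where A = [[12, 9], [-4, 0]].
A has Jordan form J = [[6, 1], [0, 6]] with A = PJP^{-1}, so e^{tA} = P e^{tJ} P^{-1}.

For a Jordan block J_k(λ), e^{tJ_k(λ)} = e^{λt} · (I + tN + t^2 N^2/2! + ... + t^{k-1} N^{k-1}/(k-1)!) where N is the nilpotent superdiagonal part.

Assembling the blocks and conjugating back gives the entries of e^{tA} as shown above.

e^{tA} = [[(6*t + 1)*e^{6*t}, 9*t*e^{6*t}], [-4*t*e^{6*t}, (1 - 6*t)*e^{6*t}]]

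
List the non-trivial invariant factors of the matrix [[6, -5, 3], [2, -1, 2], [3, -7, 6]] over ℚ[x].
(x - 5)(x - 3)^2

The Jordan structure of A has elementary divisors (x - 3)^2, (x - 5). Arranging the block sizes at each eigenvalue in decreasing order and taking row products gives the invariant factors.

Invariant factors (smallest first, each dividing the next): (x - 5)(x - 3)^2.

Check: the last factor (x - 5)(x - 3)^2 is the minimal polynomial, and the product (x - 5)(x - 3)^2 is the characteristic polynomial.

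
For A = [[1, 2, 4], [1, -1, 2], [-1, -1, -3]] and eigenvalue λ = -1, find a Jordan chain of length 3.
We seek v_1 ∈ ker((A + I)^3) \ ker((A + I)^2), then set v_{i+1} = (A + I) v_i.

One such chain is v_1 = [[-1, 0, 1]]^T, v_2 = [[2, 1, -1]]^T, v_3 = [[2, 0, -1]]^T. Check: (A + I) v_3 = [[0, 0, 0]]^T = 0.

v_1 = [[-1, 0, 1]]^T, v_2 = [[2, 1, -1]]^T, v_3 = [[2, 0, -1]]^T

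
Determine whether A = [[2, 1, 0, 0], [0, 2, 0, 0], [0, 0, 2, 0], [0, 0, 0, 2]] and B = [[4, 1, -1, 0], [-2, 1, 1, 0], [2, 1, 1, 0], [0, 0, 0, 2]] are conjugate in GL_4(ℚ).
Two matrices over a field are similar if and only if they have the same invariant factors.

Both A and B have characteristic polynomial (x - 2)^4 and minimal polynomial (x - 2)^2. Computing further, both have invariant factors x - 2, x - 2, (x - 2)^2. Hence A and B are similar.

Yes.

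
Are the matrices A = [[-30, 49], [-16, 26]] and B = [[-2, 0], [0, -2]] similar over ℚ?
No.

Both have characteristic polynomial (x + 2)^2, but the minimal polynomial of A is (x + 2)^2 while the minimal polynomial of B is x + 2. The minimal polynomial is a similarity invariant, so A and B are not similar.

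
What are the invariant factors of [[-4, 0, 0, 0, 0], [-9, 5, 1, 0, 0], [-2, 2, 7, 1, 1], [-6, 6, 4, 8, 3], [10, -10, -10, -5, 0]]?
The Jordan structure of A has elementary divisors (x + 4), (x - 5)^3, (x - 5). Arranging the block sizes at each eigenvalue in decreasing order and taking row products gives the invariant factors.

Invariant factors (smallest first, each dividing the next): x - 5, (x - 5)^3(x + 4).

Check: the last factor (x - 5)^3(x + 4) is the minimal polynomial, and the product (x - 5)^4(x + 4) is the characteristic polynomial.

x - 5, (x - 5)^3(x + 4)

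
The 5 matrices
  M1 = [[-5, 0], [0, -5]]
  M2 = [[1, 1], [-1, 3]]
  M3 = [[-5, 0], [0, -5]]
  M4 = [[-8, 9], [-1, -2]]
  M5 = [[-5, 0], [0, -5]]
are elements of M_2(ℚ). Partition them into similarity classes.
Characteristic polynomials: χ_{M1} = (x + 5)^2, χ_{M2} = (x - 2)^2, χ_{M3} = (x + 5)^2, χ_{M4} = (x + 5)^2, χ_{M5} = (x + 5)^2.

{M1, M3, M5}: invariant factors x + 5, x + 5.

{M2}: invariant factors (x - 2)^2.

{M4}: invariant factors (x + 5)^2.

Matrices are similar if and only if their invariant-factor lists agree; the partition into similarity classes is {M1, M3, M5}, {M2}, {M4}.

3 classes: {M1, M3, M5}, {M2}, {M4}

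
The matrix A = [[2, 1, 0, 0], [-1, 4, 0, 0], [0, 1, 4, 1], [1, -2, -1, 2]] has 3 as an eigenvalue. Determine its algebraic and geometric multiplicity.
The characteristic polynomial is (x - 3)^4, so the factor x - 3 appears with exponent 4: the algebraic multiplicity is 4.

rank(A - 3I) = 2, so the eigenspace has dimension 4 - 2 = 2: the geometric multiplicity is 2.

Since 2 < 4, A is not diagonalizable.

algebraic multiplicity 4, geometric multiplicity 2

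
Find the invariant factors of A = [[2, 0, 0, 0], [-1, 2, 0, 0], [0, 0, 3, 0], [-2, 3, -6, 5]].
The Jordan structure of A has elementary divisors (x - 2)^2, (x - 3), (x - 5). Arranging the block sizes at each eigenvalue in decreasing order and taking row products gives the invariant factors.

Invariant factors (smallest first, each dividing the next): (x - 5)(x - 3)(x - 2)^2.

Check: the last factor (x - 5)(x - 3)(x - 2)^2 is the minimal polynomial, and the product (x - 5)(x - 3)(x - 2)^2 is the characteristic polynomial.

(x - 5)(x - 3)(x - 2)^2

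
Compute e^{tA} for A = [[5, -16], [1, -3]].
e^{tA} = [[(4*t + 1)*e^{t}, -16*t*e^{t}], [t*e^{t}, (1 - 4*t)*e^{t}]]

A has Jordan form J = [[1, 1], [0, 1]] with A = PJP^{-1}, so e^{tA} = P e^{tJ} P^{-1}.

For a Jordan block J_k(λ), e^{tJ_k(λ)} = e^{λt} · (I + tN + t^2 N^2/2! + ... + t^{k-1} N^{k-1}/(k-1)!) where N is the nilpotent superdiagonal part.

Assembling the blocks and conjugating back gives the entries of e^{tA} as shown above.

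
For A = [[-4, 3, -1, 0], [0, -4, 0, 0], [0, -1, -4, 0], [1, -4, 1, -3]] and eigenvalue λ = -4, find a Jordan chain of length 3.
v_1 = [[0, 1, 1, 1]]^T, v_2 = [[2, 0, -1, -2]]^T, v_3 = [[1, 0, 0, -1]]^T

We seek v_1 ∈ ker((A + 4I)^3) \ ker((A + 4I)^2), then set v_{i+1} = (A + 4I) v_i.

One such chain is v_1 = [[0, 1, 1, 1]]^T, v_2 = [[2, 0, -1, -2]]^T, v_3 = [[1, 0, 0, -1]]^T. Check: (A + 4I) v_3 = [[0, 0, 0, 0]]^T = 0.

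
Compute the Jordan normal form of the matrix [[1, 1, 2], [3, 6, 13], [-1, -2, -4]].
J = [[1, 1, 0], [0, 1, 1], [0, 0, 1]]

The characteristic polynomial is det(xI - A) = (x - 1)^3, so the eigenvalues are 1 (algebraic multiplicity 3).

For λ = 1: rank(A - I) = 2, rank((A - I)^2) = 1, rank((A - I)^3) = 0. The eigenspace has dimension 3 - 2 = 1, so there is 1 Jordan block; the rank sequence gives block sizes [3].

Assembling the blocks gives the Jordan form J above.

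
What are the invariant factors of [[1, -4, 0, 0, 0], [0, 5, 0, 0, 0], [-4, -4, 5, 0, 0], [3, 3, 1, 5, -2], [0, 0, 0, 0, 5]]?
x - 5, x - 5, (x - 5)^2(x - 1)

The Jordan structure of A has elementary divisors (x - 1), (x - 5)^2, (x - 5), (x - 5). Arranging the block sizes at each eigenvalue in decreasing order and taking row products gives the invariant factors.

Invariant factors (smallest first, each dividing the next): x - 5, x - 5, (x - 5)^2(x - 1).

Check: the last factor (x - 5)^2(x - 1) is the minimal polynomial, and the product (x - 5)^4(x - 1) is the characteristic polynomial.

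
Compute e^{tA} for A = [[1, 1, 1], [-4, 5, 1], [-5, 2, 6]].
A has Jordan form J = [[4, 1, 0], [0, 4, 1], [0, 0, 4]] with A = PJP^{-1}, so e^{tA} = P e^{tJ} P^{-1}.

For a Jordan block J_k(λ), e^{tJ_k(λ)} = e^{λt} · (I + tN + t^2 N^2/2! + ... + t^{k-1} N^{k-1}/(k-1)!) where N is the nilpotent superdiagonal part.

Assembling the blocks and conjugating back gives the entries of e^{tA} as shown above.

e^{tA} = [[(1 - 3*t)*e^{4*t}, t*e^{4*t}, t*e^{4*t}], [t*(3*t - 8)*e^{4*t}/2, (-t^2/2 + t + 1)*e^{4*t}, t*(2 - t)*e^{4*t}/2], [t*(-3*t - 10)*e^{4*t}/2, t*(t + 4)*e^{4*t}/2, (t^2 + 4*t + 2)*e^{4*t}/2]]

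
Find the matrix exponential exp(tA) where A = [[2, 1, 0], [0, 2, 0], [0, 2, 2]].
e^{tA} = [[e^{2*t}, t*e^{2*t}, 0], [0, e^{2*t}, 0], [0, 2*t*e^{2*t}, e^{2*t}]]

A has Jordan form J = [[2, 1, 0], [0, 2, 0], [0, 0, 2]] with A = PJP^{-1}, so e^{tA} = P e^{tJ} P^{-1}.

For a Jordan block J_k(λ), e^{tJ_k(λ)} = e^{λt} · (I + tN + t^2 N^2/2! + ... + t^{k-1} N^{k-1}/(k-1)!) where N is the nilpotent superdiagonal part.

Assembling the blocks and conjugating back gives the entries of e^{tA} as shown above.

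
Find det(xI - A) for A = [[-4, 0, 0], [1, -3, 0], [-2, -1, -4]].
χ_A(x) = (x + 3)(x + 4)^2

xI - A = [[x + 4, 0, 0], [-1, x + 3, 0], [2, 1, x + 4]].

Expanding det(xI - A) along the first row:
det(xI - A) = + (x + 4)·det([[x + 3, 0], [1, x + 4]]) - (0)·det([[-1, 0], [2, x + 4]]) + (0)·det([[-1, x + 3], [2, 1]]).

Evaluating gives χ_A(x) = x^3 + 11x^2 + 40x + 48 = (x + 3)(x + 4)^2.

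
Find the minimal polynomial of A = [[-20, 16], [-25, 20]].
m_A(x) = x^2

The characteristic polynomial factors as x^2. The minimal polynomial is ∏(x - λ)^{k_λ} where k_λ is the size of the largest Jordan block at λ.

For λ = 0: rank(A) = 1, and the largest Jordan block has size 2 (the smallest k with rank(A^k) = rank(A^(k+1))).

So m_A(x) = x^2.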